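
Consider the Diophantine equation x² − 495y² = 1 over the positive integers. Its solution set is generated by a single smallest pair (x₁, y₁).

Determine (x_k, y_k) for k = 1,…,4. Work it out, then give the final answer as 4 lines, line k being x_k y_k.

√495 = [22; 4,44, …], period ℓ=2 (even) → k=1
k=0  a_k=22  p_k/q_k = 22/1
k=1  a_k=4  p_k/q_k = 89/4
(x₁, y₁) = (89, 4);  89² − 495·4² = 1 ✓
k=2:  x_2 = 89·89+495·4·4 = 15841,  y_2 = 89·4+4·89 = 712
k=3:  x_3 = 89·15841+495·4·712 = 2819609,  y_3 = 89·712+4·15841 = 126732
k=4:  x_4 = 89·2819609+495·4·126732 = 501874561,  y_4 = 89·126732+4·2819609 = 22557584

89 4
15841 712
2819609 126732
501874561 22557584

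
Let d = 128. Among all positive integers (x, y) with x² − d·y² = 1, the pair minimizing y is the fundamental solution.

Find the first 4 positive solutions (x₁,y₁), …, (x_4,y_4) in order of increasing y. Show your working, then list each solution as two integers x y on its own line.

[11; 3,5,3,22] for √128; ℓ=4 ⇒ convergent index 3
i=0: a=11 ⇒ p=11, q=1
…
i=2: a=5 ⇒ p=181, q=16
i=3: a=3 ⇒ p=577, q=51
(x₁, y₁) = (577, 51);  577² − 128·51² = 1 ✓
n=2: (577,51)∘(577,51) = (577·577+128·51·51, 577·51+51·577) = (665857,58854)
n=3: (665857,58854)∘(577,51) = (577·665857+128·51·58854, 577·58854+51·665857) = (768398401,67917465)
n=4: (768398401,67917465)∘(577,51) = (577·768398401+128·51·67917465, 577·67917465+51·768398401) = (886731088897,78376695756)

577 51
665857 58854
768398401 67917465
886731088897 78376695756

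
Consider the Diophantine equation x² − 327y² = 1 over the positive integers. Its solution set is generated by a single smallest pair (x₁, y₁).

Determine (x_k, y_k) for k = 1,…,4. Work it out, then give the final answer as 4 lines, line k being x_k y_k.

d=327: √d = [18; 12,36] (ℓ=2, even), read p_1/q_1
a_0=18:  p_0=18·1+0=18,  q_0=18·0+1=1
a_1=12:  p_1=12·18+1=217,  q_1=12·1+0=12
(x₁, y₁) = (217, 12);  217² − 327·12² = 1 ✓
(217+12√327)^2 = 94177 + 5208√327
(217+12√327)^3 = 40872601 + 2260260√327
(217+12√327)^4 = 17738614657 + 980947632√327

217 12
94177 5208
40872601 2260260
17738614657 980947632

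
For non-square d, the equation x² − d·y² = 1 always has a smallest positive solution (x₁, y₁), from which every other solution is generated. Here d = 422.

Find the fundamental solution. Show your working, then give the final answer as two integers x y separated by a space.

7022501 341850

[20; 1,1,5,2,1,…,1,1,40] for √422; ℓ=14 ⇒ convergent index 13
k=0  a_k=20  p_k/q_k = 20/1
k=1  a_k=1  p_k/q_k = 21/1
k=2  a_k=1  p_k/q_k = 41/2
k=3  a_k=5  p_k/q_k = 226/11
…
k=5  a_k=1  p_k/q_k = 719/35
k=6  a_k=3  p_k/q_k = 2650/129
k=7  a_k=20  p_k/q_k = 53719/2615
…
k=10  a_k=2  p_k/q_k = 598859/29152
k=11  a_k=5  p_k/q_k = 3211821/156349
k=12  a_k=1  p_k/q_k = 3810680/185501
k=13  a_k=1  p_k/q_k = 7022501/341850
fundamental: x₁=7022501, y₁=341850  (since 49315520295001 − 422·116861422500 = 1)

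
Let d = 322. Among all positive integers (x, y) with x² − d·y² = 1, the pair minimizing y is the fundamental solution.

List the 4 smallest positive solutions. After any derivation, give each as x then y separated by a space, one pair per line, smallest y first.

d=322: √d = [17; 1,16,1,34] (ℓ=4, even), read p_3/q_3
a_0=17:  p_0=17·1+0=17,  q_0=17·0+1=1
…
a_2=16:  p_2=16·18+17=305,  q_2=16·1+1=17
a_3=1:  p_3=1·305+18=323,  q_3=1·17+1=18
(x₁, y₁) = (323, 18);  323² − 322·18² = 1 ✓
n=2: (323,18)∘(323,18) = (323·323+322·18·18, 323·18+18·323) = (208657,11628)
n=3: (208657,11628)∘(323,18) = (323·208657+322·18·11628, 323·11628+18·208657) = (134792099,7511670)
n=4: (134792099,7511670)∘(323,18) = (323·134792099+322·18·7511670, 323·7511670+18·134792099) = (87075487297,4852527192)

323 18
208657 11628
134792099 7511670
87075487297 4852527192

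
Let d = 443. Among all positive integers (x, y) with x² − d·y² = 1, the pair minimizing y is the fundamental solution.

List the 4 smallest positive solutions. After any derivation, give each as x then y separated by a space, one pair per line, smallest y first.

442 21
390727 18564
345402226 16410555
305335177057 14506912056

[21; 21,42] for √443; ℓ=2 ⇒ convergent index 1
i=0: a=21 ⇒ p=21, q=1
i=1: a=21 ⇒ p=442, q=21
(x₁, y₁) = (442, 21);  442² − 443·21² = 1 ✓
n=2: (442,21)∘(442,21) = (442·442+443·21·21, 442·21+21·442) = (390727,18564)
n=3: (390727,18564)∘(442,21) = (442·390727+443·21·18564, 442·18564+21·390727) = (345402226,16410555)
n=4: (345402226,16410555)∘(442,21) = (442·345402226+443·21·16410555, 442·16410555+21·345402226) = (305335177057,14506912056)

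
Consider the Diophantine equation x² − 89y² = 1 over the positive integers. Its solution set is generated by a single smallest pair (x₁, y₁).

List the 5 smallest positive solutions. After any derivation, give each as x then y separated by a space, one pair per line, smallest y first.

500001 53000
500002000001 53000106000
500003000004500001 53000212000159000
500004000010000008000001 53000318000530000212000
500005000017500025000012500001 53000424001113001060000265000

√89 → a₀=9, period (2,3,3,2,18); ℓ=5 odd so k=9
a_0=9:  p_0=9·1+0=9,  q_0=9·0+1=1
…
a_2=3:  p_2=3·19+9=66,  q_2=3·2+1=7
…
a_4=2:  p_4=2·217+66=500,  q_4=2·23+7=53
a_5=18:  p_5=18·500+217=9217,  q_5=18·53+23=977
a_6=2:  p_6=2·9217+500=18934,  q_6=2·977+53=2007
…
a_8=3:  p_8=3·66019+18934=216991,  q_8=3·6998+2007=23001
a_9=2:  p_9=2·216991+66019=500001,  q_9=2·23001+6998=53000
→ (500001, 53000).  Check: 500001²=250001000001, 89·53000²=250001000000, difference 1.
(x_2, y_2) = (500001·500001 + 89·53000·53000, 500001·53000 + 53000·500001) = (500002000001, 53000106000)
(x_3, y_3) = (500001·500002000001 + 89·53000·53000106000, 500001·53000106000 + 53000·500002000001) = (500003000004500001, 53000212000159000)
(x_4, y_4) = (500001·500003000004500001 + 89·53000·53000212000159000, 500001·53000212000159000 + 53000·500003000004500001) = (500004000010000008000001, 53000318000530000212000)
(x_5, y_5) = (500001·500004000010000008000001 + 89·53000·53000318000530000212000, 500001·53000318000530000212000 + 53000·500004000010000008000001) = (500005000017500025000012500001, 53000424001113001060000265000)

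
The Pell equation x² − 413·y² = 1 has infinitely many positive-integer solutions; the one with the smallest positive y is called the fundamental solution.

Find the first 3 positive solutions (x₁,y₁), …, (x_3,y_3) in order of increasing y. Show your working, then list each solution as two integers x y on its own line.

d=413: √d = [20; 3,9,1,4,1,9,3,40] (ℓ=8, even), read p_7/q_7
k=0  a_k=20  p_k/q_k = 20/1
k=1  a_k=3  p_k/q_k = 61/3
…
k=6  a_k=9  p_k/q_k = 36560/1799
k=7  a_k=3  p_k/q_k = 113399/5580
(x₁, y₁) = (113399, 5580);  113399² − 413·5580² = 1 ✓
(113399+5580√413)^2 = 25718666401 + 1265532840√413
(113399+5580√413)^3 = 5832942102300599 + 287020317040740√413

113399 5580
25718666401 1265532840
5832942102300599 287020317040740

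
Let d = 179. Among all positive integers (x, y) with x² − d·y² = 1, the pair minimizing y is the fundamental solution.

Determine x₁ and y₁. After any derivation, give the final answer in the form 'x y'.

4190210 313191

[13; 2,1,1,1,3,…,1,2,26] for √179; ℓ=14 ⇒ convergent index 13
i=0: a=13 ⇒ p=13, q=1
…
i=2: a=1 ⇒ p=40, q=3
i=3: a=1 ⇒ p=67, q=5
i=4: a=1 ⇒ p=107, q=8
i=5: a=3 ⇒ p=388, q=29
i=6: a=5 ⇒ p=2047, q=153
…
i=8: a=5 ⇒ p=137042, q=10243
i=9: a=3 ⇒ p=438125, q=32747
i=10: a=1 ⇒ p=575167, q=42990
i=11: a=1 ⇒ p=1013292, q=75737
i=12: a=1 ⇒ p=1588459, q=118727
i=13: a=2 ⇒ p=4190210, q=313191
(x₁, y₁) = (4190210, 313191);  4190210² − 179·313191² = 1 ✓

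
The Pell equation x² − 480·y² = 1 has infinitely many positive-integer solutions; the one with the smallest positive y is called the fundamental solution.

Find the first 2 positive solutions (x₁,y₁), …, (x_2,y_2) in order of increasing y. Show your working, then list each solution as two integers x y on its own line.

[21; 1,9,1,42] for √480; ℓ=4 ⇒ convergent index 3
k=0  a_k=21  p_k/q_k = 21/1
…
k=2  a_k=9  p_k/q_k = 219/10
k=3  a_k=1  p_k/q_k = 241/11
fundamental: x₁=241, y₁=11  (since 58081 − 480·121 = 1)
k=2:  x_2 = 241·241+480·11·11 = 116161,  y_2 = 241·11+11·241 = 5302

241 11
116161 5302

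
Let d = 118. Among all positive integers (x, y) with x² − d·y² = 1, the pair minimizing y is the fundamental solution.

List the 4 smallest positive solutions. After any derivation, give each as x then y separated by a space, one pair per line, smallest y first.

306917 28254
188396089777 17343265836
115643925371868101 10645886241146970
70986173286526887819457 6534806934930865917144

√118 = [10; 1,6,3,2,10,2,3,6,1,20, …], period ℓ=10 (even) → k=9
a_0=10:  p_0=10·1+0=10,  q_0=10·0+1=1
a_1=1:  p_1=1·10+1=11,  q_1=1·1+0=1
a_2=6:  p_2=6·11+10=76,  q_2=6·1+1=7
a_3=3:  p_3=3·76+11=239,  q_3=3·7+1=22
…
a_5=10:  p_5=10·554+239=5779,  q_5=10·51+22=532
a_6=2:  p_6=2·5779+554=12112,  q_6=2·532+51=1115
a_7=3:  p_7=3·12112+5779=42115,  q_7=3·1115+532=3877
a_8=6:  p_8=6·42115+12112=264802,  q_8=6·3877+1115=24377
a_9=1:  p_9=1·264802+42115=306917,  q_9=1·24377+3877=28254
fundamental: x₁=306917, y₁=28254  (since 94198044889 − 118·798288516 = 1)
n=2: (306917,28254)∘(306917,28254) = (306917·306917+118·28254·28254, 306917·28254+28254·306917) = (188396089777,17343265836)
n=3: (188396089777,17343265836)∘(306917,28254) = (306917·188396089777+118·28254·17343265836, 306917·17343265836+28254·188396089777) = (115643925371868101,10645886241146970)
n=4: (115643925371868101,10645886241146970)∘(306917,28254) = (306917·115643925371868101+118·28254·10645886241146970, 306917·10645886241146970+28254·115643925371868101) = (70986173286526887819457,6534806934930865917144)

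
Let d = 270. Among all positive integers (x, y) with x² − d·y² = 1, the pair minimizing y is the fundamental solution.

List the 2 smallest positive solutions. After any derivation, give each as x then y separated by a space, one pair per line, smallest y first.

d=270: √d = [16; 2,3,6,3,2,32] (ℓ=6, even), read p_5/q_5
i=0: a=16 ⇒ p=16, q=1
i=1: a=2 ⇒ p=33, q=2
i=2: a=3 ⇒ p=115, q=7
i=3: a=6 ⇒ p=723, q=44
i=4: a=3 ⇒ p=2284, q=139
i=5: a=2 ⇒ p=5291, q=322
→ (5291, 322).  Check: 5291²=27994681, 270·322²=27994680, difference 1.
(5291+322√270)^2 = 55989361 + 3407404√270

5291 322
55989361 3407404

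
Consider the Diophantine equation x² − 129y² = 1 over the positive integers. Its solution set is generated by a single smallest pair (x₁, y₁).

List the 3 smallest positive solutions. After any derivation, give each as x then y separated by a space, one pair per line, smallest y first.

√129 = [11; 2,1,3,1,6,1,3,1,2,22, …], period ℓ=10 (even) → k=9
a_0=11:  p_0=11·1+0=11,  q_0=11·0+1=1
…
a_5=6:  p_5=6·159+125=1079,  q_5=6·14+11=95
…
a_8=1:  p_8=1·4793+1238=6031,  q_8=1·422+109=531
a_9=2:  p_9=2·6031+4793=16855,  q_9=2·531+422=1484
→ (16855, 1484).  Check: 16855²=284091025, 129·1484²=284091024, difference 1.
(x_2, y_2) = (16855·16855 + 129·1484·1484, 16855·1484 + 1484·16855) = (568182049, 50025640)
(x_3, y_3) = (16855·568182049 + 129·1484·50025640, 16855·50025640 + 1484·568182049) = (19153416854935, 1686364322916)

16855 1484
568182049 50025640
19153416854935 1686364322916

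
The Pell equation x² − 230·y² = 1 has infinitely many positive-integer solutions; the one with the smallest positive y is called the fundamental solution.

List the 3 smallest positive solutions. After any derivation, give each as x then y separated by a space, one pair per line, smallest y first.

91 6
16561 1092
3014011 198738

√230 → a₀=15, period (6,30); ℓ=2 even so k=1
i=0: a=15 ⇒ p=15, q=1
i=1: a=6 ⇒ p=91, q=6
→ (91, 6).  Check: 91²=8281, 230·6²=8280, difference 1.
k=2:  x_2 = 91·91+230·6·6 = 16561,  y_2 = 91·6+6·91 = 1092
k=3:  x_3 = 91·16561+230·6·1092 = 3014011,  y_3 = 91·1092+6·16561 = 198738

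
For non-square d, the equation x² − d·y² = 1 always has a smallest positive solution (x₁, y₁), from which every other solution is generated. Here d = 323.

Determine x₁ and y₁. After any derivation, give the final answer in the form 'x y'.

18 1

√323 → a₀=17, period (1,34); ℓ=2 even so k=1
k=0  a_k=17  p_k/q_k = 17/1
k=1  a_k=1  p_k/q_k = 18/1
fundamental: x₁=18, y₁=1  (since 324 − 323·1 = 1)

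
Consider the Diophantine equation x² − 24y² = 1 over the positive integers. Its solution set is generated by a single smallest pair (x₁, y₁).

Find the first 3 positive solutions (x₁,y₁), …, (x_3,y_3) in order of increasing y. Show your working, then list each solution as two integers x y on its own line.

√24 = [4; 1,8, …], period ℓ=2 (even) → k=1
step 0: (4, 1)  from 4·(1,0) + (0,1)
step 1: (5, 1)  from 1·(4,1) + (1,0)
fundamental: x₁=5, y₁=1  (since 25 − 24·1 = 1)
(x_2, y_2) = (5·5 + 24·1·1, 5·1 + 1·5) = (49, 10)
(x_3, y_3) = (5·49 + 24·1·10, 5·10 + 1·49) = (485, 99)

5 1
49 10
485 99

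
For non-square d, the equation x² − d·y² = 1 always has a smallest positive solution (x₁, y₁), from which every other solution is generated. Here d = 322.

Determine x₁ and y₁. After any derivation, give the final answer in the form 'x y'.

323 18

[17; 1,16,1,34] for √322; ℓ=4 ⇒ convergent index 3
i=0: a=17 ⇒ p=17, q=1
i=1: a=1 ⇒ p=18, q=1
i=2: a=16 ⇒ p=305, q=17
i=3: a=1 ⇒ p=323, q=18
→ (323, 18).  Check: 323²=104329, 322·18²=104328, difference 1.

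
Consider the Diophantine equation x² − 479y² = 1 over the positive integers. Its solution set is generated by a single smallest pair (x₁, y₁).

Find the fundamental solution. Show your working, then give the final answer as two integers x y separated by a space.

d=479: √d = [21; 1,7,1,3,2,21,2,3,1,7,1,42] (ℓ=12, even), read p_11/q_11
step 0: (21, 1)  from 21·(1,0) + (0,1)
step 1: (22, 1)  from 1·(21,1) + (1,0)
step 2: (175, 8)  from 7·(22,1) + (21,1)
step 3: (197, 9)  from 1·(175,8) + (22,1)
step 4: (766, 35)  from 3·(197,9) + (175,8)
step 5: (1729, 79)  from 2·(766,35) + (197,9)
step 6: (37075, 1694)  from 21·(1729,79) + (766,35)
step 7: (75879, 3467)  from 2·(37075,1694) + (1729,79)
step 8: (264712, 12095)  from 3·(75879,3467) + (37075,1694)
step 9: (340591, 15562)  from 1·(264712,12095) + (75879,3467)
step 10: (2648849, 121029)  from 7·(340591,15562) + (264712,12095)
step 11: (2989440, 136591)  from 1·(2648849,121029) + (340591,15562)
(x₁, y₁) = (2989440, 136591);  2989440² − 479·136591² = 1 ✓

2989440 136591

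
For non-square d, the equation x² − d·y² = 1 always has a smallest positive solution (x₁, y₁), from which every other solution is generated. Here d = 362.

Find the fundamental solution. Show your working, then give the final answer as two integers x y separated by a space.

723 38

√362 → a₀=19, period (38); ℓ=1 odd so k=1
a_0=19:  p_0=19·1+0=19,  q_0=19·0+1=1
a_1=38:  p_1=38·19+1=723,  q_1=38·1+0=38
fundamental: x₁=723, y₁=38  (since 522729 − 362·1444 = 1)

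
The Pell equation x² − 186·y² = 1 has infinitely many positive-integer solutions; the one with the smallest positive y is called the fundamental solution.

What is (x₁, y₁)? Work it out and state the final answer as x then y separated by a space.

√186 → a₀=13, period (1,1,1,3,4,3,1,1,1,26); ℓ=10 even so k=9
i=0: a=13 ⇒ p=13, q=1
i=1: a=1 ⇒ p=14, q=1
i=2: a=1 ⇒ p=27, q=2
i=3: a=1 ⇒ p=41, q=3
…
i=5: a=4 ⇒ p=641, q=47
…
i=8: a=1 ⇒ p=4787, q=351
i=9: a=1 ⇒ p=7501, q=550
(x₁, y₁) = (7501, 550);  7501² − 186·550² = 1 ✓

7501 550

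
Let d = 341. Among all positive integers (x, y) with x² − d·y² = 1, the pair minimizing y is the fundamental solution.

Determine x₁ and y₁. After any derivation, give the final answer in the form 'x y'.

10626551 575460

[18; 2,6,1,8,2,…,6,2,36] for √341; ℓ=14 ⇒ convergent index 13
i=0: a=18 ⇒ p=18, q=1
i=1: a=2 ⇒ p=37, q=2
…
i=3: a=1 ⇒ p=277, q=15
i=4: a=8 ⇒ p=2456, q=133
i=5: a=2 ⇒ p=5189, q=281
i=6: a=1 ⇒ p=7645, q=414
i=7: a=2 ⇒ p=20479, q=1109
i=8: a=1 ⇒ p=28124, q=1523
…
i=10: a=8 ⇒ p=641940, q=34763
…
i=12: a=6 ⇒ p=4953942, q=268271
i=13: a=2 ⇒ p=10626551, q=575460
fundamental: x₁=10626551, y₁=575460  (since 112923586155601 − 341·331154211600 = 1)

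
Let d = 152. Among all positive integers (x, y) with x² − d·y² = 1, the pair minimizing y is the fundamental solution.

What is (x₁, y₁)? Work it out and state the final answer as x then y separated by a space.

37 3

d=152: √d = [12; 3,24] (ℓ=2, even), read p_1/q_1
a_0=12:  p_0=12·1+0=12,  q_0=12·0+1=1
a_1=3:  p_1=3·12+1=37,  q_1=3·1+0=3
fundamental: x₁=37, y₁=3  (since 1369 − 152·9 = 1)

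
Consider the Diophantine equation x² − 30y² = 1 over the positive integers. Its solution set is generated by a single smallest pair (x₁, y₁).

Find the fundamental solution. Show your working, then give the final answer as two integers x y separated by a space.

√30 → a₀=5, period (2,10); ℓ=2 even so k=1
i=0: a=5 ⇒ p=5, q=1
i=1: a=2 ⇒ p=11, q=2
→ (11, 2).  Check: 11²=121, 30·2²=120, difference 1.

11 2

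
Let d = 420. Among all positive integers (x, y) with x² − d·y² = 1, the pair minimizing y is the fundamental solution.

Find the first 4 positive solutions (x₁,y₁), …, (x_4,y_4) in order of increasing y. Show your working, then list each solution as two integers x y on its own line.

41 2
3361 164
275561 13446
22592641 1102408

√420 = [20; 2,40, …], period ℓ=2 (even) → k=1
a_0=20:  p_0=20·1+0=20,  q_0=20·0+1=1
a_1=2:  p_1=2·20+1=41,  q_1=2·1+0=2
→ (41, 2).  Check: 41²=1681, 420·2²=1680, difference 1.
(41+2√420)^2 = 3361 + 164√420
(41+2√420)^3 = 275561 + 13446√420
(41+2√420)^4 = 22592641 + 1102408√420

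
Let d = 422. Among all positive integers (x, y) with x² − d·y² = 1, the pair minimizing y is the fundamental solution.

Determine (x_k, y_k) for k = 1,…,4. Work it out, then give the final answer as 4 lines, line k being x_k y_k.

√422 → a₀=20, period (1,1,5,2,1,…,1,1,40); ℓ=14 even so k=13
step 0: (20, 1)  from 20·(1,0) + (0,1)
…
step 2: (41, 2)  from 1·(21,1) + (20,1)
step 3: (226, 11)  from 5·(41,2) + (21,1)
step 4: (493, 24)  from 2·(226,11) + (41,2)
step 5: (719, 35)  from 1·(493,24) + (226,11)
…
step 8: (163807, 7974)  from 3·(53719,2615) + (2650,129)
…
step 12: (3810680, 185501)  from 1·(3211821,156349) + (598859,29152)
step 13: (7022501, 341850)  from 1·(3810680,185501) + (3211821,156349)
→ (7022501, 341850).  Check: 7022501²=49315520295001, 422·341850²=49315520295000, difference 1.
n=2: (7022501,341850)∘(7022501,341850) = (7022501·7022501+422·341850·341850, 7022501·341850+341850·7022501) = (98631040590001,4801283933700)
n=3: (98631040590001,4801283933700)∘(7022501,341850) = (7022501·98631040590001+422·341850·4801283933700, 7022501·4801283933700+341850·98631040590001) = (1385273162348638202501,67434042451384025550)
n=4: (1385273162348638202501,67434042451384025550)∘(7022501,341850) = (7022501·1385273162348638202501+422·341850·67434042451384025550, 7022501·67434042451384025550+341850·1385273162348638202501) = (19456164335732849620362360001,947111261097768740333867400)

7022501 341850
98631040590001 4801283933700
1385273162348638202501 67434042451384025550
19456164335732849620362360001 947111261097768740333867400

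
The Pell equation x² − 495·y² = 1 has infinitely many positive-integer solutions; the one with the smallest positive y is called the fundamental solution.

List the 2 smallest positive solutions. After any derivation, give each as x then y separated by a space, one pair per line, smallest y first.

89 4
15841 712

√495 → a₀=22, period (4,44); ℓ=2 even so k=1
k=0  a_k=22  p_k/q_k = 22/1
k=1  a_k=4  p_k/q_k = 89/4
(x₁, y₁) = (89, 4);  89² − 495·4² = 1 ✓
(89+4√495)^2 = 15841 + 712√495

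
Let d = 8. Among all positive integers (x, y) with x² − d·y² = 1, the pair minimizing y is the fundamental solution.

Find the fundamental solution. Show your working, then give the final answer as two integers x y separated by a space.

√8 = [2; 1,4, …], period ℓ=2 (even) → k=1
k=0  a_k=2  p_k/q_k = 2/1
k=1  a_k=1  p_k/q_k = 3/1
(x₁, y₁) = (3, 1);  3² − 8·1² = 1 ✓

3 1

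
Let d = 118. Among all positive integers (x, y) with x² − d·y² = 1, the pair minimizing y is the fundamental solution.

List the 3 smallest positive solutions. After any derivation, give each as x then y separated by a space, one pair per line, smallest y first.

306917 28254
188396089777 17343265836
115643925371868101 10645886241146970

d=118: √d = [10; 1,6,3,2,10,2,3,6,1,20] (ℓ=10, even), read p_9/q_9
i=0: a=10 ⇒ p=10, q=1
…
i=2: a=6 ⇒ p=76, q=7
i=3: a=3 ⇒ p=239, q=22
i=4: a=2 ⇒ p=554, q=51
i=5: a=10 ⇒ p=5779, q=532
…
i=7: a=3 ⇒ p=42115, q=3877
i=8: a=6 ⇒ p=264802, q=24377
i=9: a=1 ⇒ p=306917, q=28254
(x₁, y₁) = (306917, 28254);  306917² − 118·28254² = 1 ✓
(306917+28254√118)^2 = 188396089777 + 17343265836√118
(306917+28254√118)^3 = 115643925371868101 + 10645886241146970√118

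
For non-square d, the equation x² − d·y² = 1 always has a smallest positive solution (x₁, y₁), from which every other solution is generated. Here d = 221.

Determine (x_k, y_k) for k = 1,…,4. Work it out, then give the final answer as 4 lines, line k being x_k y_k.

[14; 1,6,2,6,1,28] for √221; ℓ=6 ⇒ convergent index 5
k=0  a_k=14  p_k/q_k = 14/1
k=1  a_k=1  p_k/q_k = 15/1
k=2  a_k=6  p_k/q_k = 104/7
…
k=4  a_k=6  p_k/q_k = 1442/97
k=5  a_k=1  p_k/q_k = 1665/112
→ (1665, 112).  Check: 1665²=2772225, 221·112²=2772224, difference 1.
(x_2, y_2) = (1665·1665 + 221·112·112, 1665·112 + 112·1665) = (5544449, 372960)
(x_3, y_3) = (1665·5544449 + 221·112·372960, 1665·372960 + 112·5544449) = (18463013505, 1241956688)
(x_4, y_4) = (1665·18463013505 + 221·112·1241956688, 1665·1241956688 + 112·18463013505) = (61481829427201, 4135715398080)

1665 112
5544449 372960
18463013505 1241956688
61481829427201 4135715398080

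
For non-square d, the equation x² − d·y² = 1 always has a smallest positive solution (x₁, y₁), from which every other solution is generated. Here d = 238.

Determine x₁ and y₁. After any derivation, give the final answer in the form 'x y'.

11663 756

√238 → a₀=15, period (2,2,1,14,1,2,2,30); ℓ=8 even so k=7
i=0: a=15 ⇒ p=15, q=1
…
i=2: a=2 ⇒ p=77, q=5
…
i=4: a=14 ⇒ p=1589, q=103
…
i=6: a=2 ⇒ p=4983, q=323
i=7: a=2 ⇒ p=11663, q=756
→ (11663, 756).  Check: 11663²=136025569, 238·756²=136025568, difference 1.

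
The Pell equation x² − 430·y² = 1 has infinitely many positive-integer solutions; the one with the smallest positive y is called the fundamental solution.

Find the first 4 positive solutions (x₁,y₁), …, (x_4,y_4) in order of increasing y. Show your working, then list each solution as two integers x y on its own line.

2862251 138030
16384961574001 790153011060
93795745300289010251 4523232492118854090
536933931562978654798296001 25893253447598574322902120

√430 → a₀=20, period (1,2,1,3,1,…,2,1,40); ℓ=14 even so k=13
step 0: (20, 1)  from 20·(1,0) + (0,1)
…
step 2: (62, 3)  from 2·(21,1) + (20,1)
step 3: (83, 4)  from 1·(62,3) + (21,1)
…
step 5: (394, 19)  from 1·(311,15) + (83,4)
…
step 9: (155233, 7486)  from 1·(133439,6435) + (21794,1051)
step 10: (599138, 28893)  from 3·(155233,7486) + (133439,6435)
step 11: (754371, 36379)  from 1·(599138,28893) + (155233,7486)
step 12: (2107880, 101651)  from 2·(754371,36379) + (599138,28893)
step 13: (2862251, 138030)  from 1·(2107880,101651) + (754371,36379)
fundamental: x₁=2862251, y₁=138030  (since 8192480787001 − 430·19052280900 = 1)
(x_2, y_2) = (2862251·2862251 + 430·138030·138030, 2862251·138030 + 138030·2862251) = (16384961574001, 790153011060)
(x_3, y_3) = (2862251·16384961574001 + 430·138030·790153011060, 2862251·790153011060 + 138030·16384961574001) = (93795745300289010251, 4523232492118854090)
(x_4, y_4) = (2862251·93795745300289010251 + 430·138030·4523232492118854090, 2862251·4523232492118854090 + 138030·93795745300289010251) = (536933931562978654798296001, 25893253447598574322902120)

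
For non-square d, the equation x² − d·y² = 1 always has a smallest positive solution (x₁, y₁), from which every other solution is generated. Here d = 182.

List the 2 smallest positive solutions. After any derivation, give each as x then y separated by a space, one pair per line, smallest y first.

√182 → a₀=13, period (2,26); ℓ=2 even so k=1
k=0  a_k=13  p_k/q_k = 13/1
k=1  a_k=2  p_k/q_k = 27/2
(x₁, y₁) = (27, 2);  27² − 182·2² = 1 ✓
(x_2, y_2) = (27·27 + 182·2·2, 27·2 + 2·27) = (1457, 108)

27 2
1457 108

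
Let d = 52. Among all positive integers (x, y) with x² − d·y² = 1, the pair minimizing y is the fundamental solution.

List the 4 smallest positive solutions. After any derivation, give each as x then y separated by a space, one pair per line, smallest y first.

√52 → a₀=7, period (4,1,2,1,4,14); ℓ=6 even so k=5
k=0  a_k=7  p_k/q_k = 7/1
…
k=2  a_k=1  p_k/q_k = 36/5
…
k=4  a_k=1  p_k/q_k = 137/19
k=5  a_k=4  p_k/q_k = 649/90
→ (649, 90).  Check: 649²=421201, 52·90²=421200, difference 1.
n=2: (649,90)∘(649,90) = (649·649+52·90·90, 649·90+90·649) = (842401,116820)
n=3: (842401,116820)∘(649,90) = (649·842401+52·90·116820, 649·116820+90·842401) = (1093435849,151632270)
n=4: (1093435849,151632270)∘(649,90) = (649·1093435849+52·90·151632270, 649·151632270+90·1093435849) = (1419278889601,196818569640)

649 90
842401 116820
1093435849 151632270
1419278889601 196818569640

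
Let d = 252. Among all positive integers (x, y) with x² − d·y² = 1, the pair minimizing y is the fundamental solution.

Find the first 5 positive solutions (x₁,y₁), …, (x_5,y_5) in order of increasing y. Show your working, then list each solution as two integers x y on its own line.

d=252: √d = [15; 1,6,1,30] (ℓ=4, even), read p_3/q_3
i=0: a=15 ⇒ p=15, q=1
…
i=2: a=6 ⇒ p=111, q=7
i=3: a=1 ⇒ p=127, q=8
fundamental: x₁=127, y₁=8  (since 16129 − 252·64 = 1)
(x_2, y_2) = (127·127 + 252·8·8, 127·8 + 8·127) = (32257, 2032)
(x_3, y_3) = (127·32257 + 252·8·2032, 127·2032 + 8·32257) = (8193151, 516120)
(x_4, y_4) = (127·8193151 + 252·8·516120, 127·516120 + 8·8193151) = (2081028097, 131092448)
(x_5, y_5) = (127·2081028097 + 252·8·131092448, 127·131092448 + 8·2081028097) = (528572943487, 33296965672)

127 8
32257 2032
8193151 516120
2081028097 131092448
528572943487 33296965672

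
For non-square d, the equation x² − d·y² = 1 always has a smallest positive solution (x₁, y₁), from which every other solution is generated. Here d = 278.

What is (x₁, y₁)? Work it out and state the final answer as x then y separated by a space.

2501 150

√278 → a₀=16, period (1,2,16,2,1,32); ℓ=6 even so k=5
step 0: (16, 1)  from 16·(1,0) + (0,1)
step 1: (17, 1)  from 1·(16,1) + (1,0)
step 2: (50, 3)  from 2·(17,1) + (16,1)
step 3: (817, 49)  from 16·(50,3) + (17,1)
step 4: (1684, 101)  from 2·(817,49) + (50,3)
step 5: (2501, 150)  from 1·(1684,101) + (817,49)
(x₁, y₁) = (2501, 150);  2501² − 278·150² = 1 ✓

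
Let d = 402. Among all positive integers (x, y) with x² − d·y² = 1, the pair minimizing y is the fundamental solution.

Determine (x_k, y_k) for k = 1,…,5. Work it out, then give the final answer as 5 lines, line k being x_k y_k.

401 20
321601 16040
257923601 12864060
206854406401 10316960080
165896976010001 8274189120100

d=402: √d = [20; 20,40] (ℓ=2, even), read p_1/q_1
a_0=20:  p_0=20·1+0=20,  q_0=20·0+1=1
a_1=20:  p_1=20·20+1=401,  q_1=20·1+0=20
fundamental: x₁=401, y₁=20  (since 160801 − 402·400 = 1)
n=2: (401,20)∘(401,20) = (401·401+402·20·20, 401·20+20·401) = (321601,16040)
n=3: (321601,16040)∘(401,20) = (401·321601+402·20·16040, 401·16040+20·321601) = (257923601,12864060)
n=4: (257923601,12864060)∘(401,20) = (401·257923601+402·20·12864060, 401·12864060+20·257923601) = (206854406401,10316960080)
n=5: (206854406401,10316960080)∘(401,20) = (401·206854406401+402·20·10316960080, 401·10316960080+20·206854406401) = (165896976010001,8274189120100)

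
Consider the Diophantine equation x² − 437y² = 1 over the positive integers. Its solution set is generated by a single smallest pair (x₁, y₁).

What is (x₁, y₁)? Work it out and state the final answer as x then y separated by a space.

4599 220

d=437: √d = [20; 1,9,2,9,1,40] (ℓ=6, even), read p_5/q_5
k=0  a_k=20  p_k/q_k = 20/1
…
k=4  a_k=9  p_k/q_k = 4160/199
k=5  a_k=1  p_k/q_k = 4599/220
→ (4599, 220).  Check: 4599²=21150801, 437·220²=21150800, difference 1.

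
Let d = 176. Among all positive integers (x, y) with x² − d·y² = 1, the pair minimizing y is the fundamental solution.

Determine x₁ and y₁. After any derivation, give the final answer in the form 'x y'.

d=176: √d = [13; 3,1,3,26] (ℓ=4, even), read p_3/q_3
i=0: a=13 ⇒ p=13, q=1
i=1: a=3 ⇒ p=40, q=3
i=2: a=1 ⇒ p=53, q=4
i=3: a=3 ⇒ p=199, q=15
(x₁, y₁) = (199, 15);  199² − 176·15² = 1 ✓

199 15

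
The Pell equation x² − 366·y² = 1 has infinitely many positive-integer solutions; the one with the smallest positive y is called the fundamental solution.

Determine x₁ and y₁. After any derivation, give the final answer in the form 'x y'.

907925 47458

√366 = [19; 7,1,1,1,2,12,2,1,1,1,7,38, …], period ℓ=12 (even) → k=11
k=0  a_k=19  p_k/q_k = 19/1
k=1  a_k=7  p_k/q_k = 134/7
k=2  a_k=1  p_k/q_k = 153/8
…
k=4  a_k=1  p_k/q_k = 440/23
k=5  a_k=2  p_k/q_k = 1167/61
k=6  a_k=12  p_k/q_k = 14444/755
k=7  a_k=2  p_k/q_k = 30055/1571
k=8  a_k=1  p_k/q_k = 44499/2326
k=9  a_k=1  p_k/q_k = 74554/3897
k=10  a_k=1  p_k/q_k = 119053/6223
k=11  a_k=7  p_k/q_k = 907925/47458
→ (907925, 47458).  Check: 907925²=824327805625, 366·47458²=824327805624, difference 1.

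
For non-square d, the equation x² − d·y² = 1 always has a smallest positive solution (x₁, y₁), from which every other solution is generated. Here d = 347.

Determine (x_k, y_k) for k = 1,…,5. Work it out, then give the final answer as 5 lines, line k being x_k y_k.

[18; 1,1,1,2,4,…,1,1,36] for √347; ℓ=14 ⇒ convergent index 13
k=0  a_k=18  p_k/q_k = 18/1
…
k=2  a_k=1  p_k/q_k = 37/2
k=3  a_k=1  p_k/q_k = 56/3
k=4  a_k=2  p_k/q_k = 149/8
k=5  a_k=4  p_k/q_k = 652/35
…
k=8  a_k=1  p_k/q_k = 15070/809
…
k=11  a_k=1  p_k/q_k = 238717/12815
k=12  a_k=1  p_k/q_k = 402885/21628
k=13  a_k=1  p_k/q_k = 641602/34443
→ (641602, 34443).  Check: 641602²=411653126404, 347·34443²=411653126403, difference 1.
(x_2, y_2) = (641602·641602 + 347·34443·34443, 641602·34443 + 34443·641602) = (823306252807, 44197395372)
(x_3, y_3) = (641602·823306252807 + 347·34443·44197395372, 641602·44197395372 + 34443·823306252807) = (1056469876826312026, 56714274530897445)
(x_4, y_4) = (641602·1056469876826312026 + 347·34443·56714274530897445, 641602·56714274530897445 + 34443·1056469876826312026) = (1355666371822207590758497, 72775983935101527618408)
(x_5, y_5) = (641602·1355666371822207590758497 + 347·34443·72775983935101527618408, 641602·72775983935101527618408 + 34443·1355666371822207590758497) = (1739596510986687599414840072362, 93386433689401306371520721787)

641602 34443
823306252807 44197395372
1056469876826312026 56714274530897445
1355666371822207590758497 72775983935101527618408
1739596510986687599414840072362 93386433689401306371520721787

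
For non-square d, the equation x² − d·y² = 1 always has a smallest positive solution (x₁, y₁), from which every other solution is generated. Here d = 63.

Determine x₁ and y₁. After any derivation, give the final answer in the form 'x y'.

8 1

√63 → a₀=7, period (1,14); ℓ=2 even so k=1
i=0: a=7 ⇒ p=7, q=1
i=1: a=1 ⇒ p=8, q=1
fundamental: x₁=8, y₁=1  (since 64 − 63·1 = 1)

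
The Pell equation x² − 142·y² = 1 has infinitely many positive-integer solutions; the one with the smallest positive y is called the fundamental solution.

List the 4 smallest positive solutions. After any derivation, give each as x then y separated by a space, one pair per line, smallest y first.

143 12
40897 3432
11696399 981540
3345129217 280717008

√142 → a₀=11, period (1,10,1,22); ℓ=4 even so k=3
step 0: (11, 1)  from 11·(1,0) + (0,1)
…
step 2: (131, 11)  from 10·(12,1) + (11,1)
step 3: (143, 12)  from 1·(131,11) + (12,1)
fundamental: x₁=143, y₁=12  (since 20449 − 142·144 = 1)
k=2:  x_2 = 143·143+142·12·12 = 40897,  y_2 = 143·12+12·143 = 3432
k=3:  x_3 = 143·40897+142·12·3432 = 11696399,  y_3 = 143·3432+12·40897 = 981540
k=4:  x_4 = 143·11696399+142·12·981540 = 3345129217,  y_4 = 143·981540+12·11696399 = 280717008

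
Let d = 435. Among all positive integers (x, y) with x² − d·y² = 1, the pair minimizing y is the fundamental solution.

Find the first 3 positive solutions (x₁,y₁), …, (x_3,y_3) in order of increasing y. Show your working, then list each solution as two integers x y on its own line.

146 7
42631 2044
12448106 596841

√435 → a₀=20, period (1,5,1,40); ℓ=4 even so k=3
k=0  a_k=20  p_k/q_k = 20/1
k=1  a_k=1  p_k/q_k = 21/1
k=2  a_k=5  p_k/q_k = 125/6
k=3  a_k=1  p_k/q_k = 146/7
(x₁, y₁) = (146, 7);  146² − 435·7² = 1 ✓
k=2:  x_2 = 146·146+435·7·7 = 42631,  y_2 = 146·7+7·146 = 2044
k=3:  x_3 = 146·42631+435·7·2044 = 12448106,  y_3 = 146·2044+7·42631 = 596841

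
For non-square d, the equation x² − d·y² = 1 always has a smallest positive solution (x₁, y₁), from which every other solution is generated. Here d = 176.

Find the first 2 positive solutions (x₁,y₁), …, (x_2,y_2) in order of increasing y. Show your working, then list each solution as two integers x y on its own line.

d=176: √d = [13; 3,1,3,26] (ℓ=4, even), read p_3/q_3
step 0: (13, 1)  from 13·(1,0) + (0,1)
…
step 2: (53, 4)  from 1·(40,3) + (13,1)
step 3: (199, 15)  from 3·(53,4) + (40,3)
(x₁, y₁) = (199, 15);  199² − 176·15² = 1 ✓
(199+15√176)^2 = 79201 + 5970√176

199 15
79201 5970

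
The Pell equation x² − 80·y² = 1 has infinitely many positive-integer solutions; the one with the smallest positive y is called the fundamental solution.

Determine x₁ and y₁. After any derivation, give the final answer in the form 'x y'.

[8; 1,16] for √80; ℓ=2 ⇒ convergent index 1
k=0  a_k=8  p_k/q_k = 8/1
k=1  a_k=1  p_k/q_k = 9/1
→ (9, 1).  Check: 9²=81, 80·1²=80, difference 1.

9 1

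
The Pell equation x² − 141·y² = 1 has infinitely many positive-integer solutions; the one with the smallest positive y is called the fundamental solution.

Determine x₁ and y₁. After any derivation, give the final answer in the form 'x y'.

95 8

[11; 1,6,1,22] for √141; ℓ=4 ⇒ convergent index 3
a_0=11:  p_0=11·1+0=11,  q_0=11·0+1=1
…
a_2=6:  p_2=6·12+11=83,  q_2=6·1+1=7
a_3=1:  p_3=1·83+12=95,  q_3=1·7+1=8
(x₁, y₁) = (95, 8);  95² − 141·8² = 1 ✓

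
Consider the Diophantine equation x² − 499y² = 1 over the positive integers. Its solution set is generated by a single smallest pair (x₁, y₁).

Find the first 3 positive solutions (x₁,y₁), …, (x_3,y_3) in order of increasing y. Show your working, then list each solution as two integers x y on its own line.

d=499: √d = [22; 2,1,21,1,2,44] (ℓ=6, even), read p_5/q_5
a_0=22:  p_0=22·1+0=22,  q_0=22·0+1=1
…
a_4=1:  p_4=1·1452+67=1519,  q_4=1·65+3=68
a_5=2:  p_5=2·1519+1452=4490,  q_5=2·68+65=201
fundamental: x₁=4490, y₁=201  (since 20160100 − 499·40401 = 1)
k=2:  x_2 = 4490·4490+499·201·201 = 40320199,  y_2 = 4490·201+201·4490 = 1804980
k=3:  x_3 = 4490·40320199+499·201·1804980 = 362075382530,  y_3 = 4490·1804980+201·40320199 = 16208720199

4490 201
40320199 1804980
362075382530 16208720199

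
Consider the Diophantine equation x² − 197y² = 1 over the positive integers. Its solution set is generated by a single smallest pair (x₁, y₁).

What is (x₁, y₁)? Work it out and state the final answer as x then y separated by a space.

393 28

√197 = [14; 28, …], period ℓ=1 (odd) → k=1
i=0: a=14 ⇒ p=14, q=1
i=1: a=28 ⇒ p=393, q=28
fundamental: x₁=393, y₁=28  (since 154449 − 197·784 = 1)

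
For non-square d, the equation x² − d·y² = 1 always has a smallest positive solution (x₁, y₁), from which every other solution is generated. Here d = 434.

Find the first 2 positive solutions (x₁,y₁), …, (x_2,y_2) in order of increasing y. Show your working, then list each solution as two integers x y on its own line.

125 6
31249 1500

d=434: √d = [20; 1,4,1,40] (ℓ=4, even), read p_3/q_3
a_0=20:  p_0=20·1+0=20,  q_0=20·0+1=1
a_1=1:  p_1=1·20+1=21,  q_1=1·1+0=1
a_2=4:  p_2=4·21+20=104,  q_2=4·1+1=5
a_3=1:  p_3=1·104+21=125,  q_3=1·5+1=6
→ (125, 6).  Check: 125²=15625, 434·6²=15624, difference 1.
(125+6√434)^2 = 31249 + 1500√434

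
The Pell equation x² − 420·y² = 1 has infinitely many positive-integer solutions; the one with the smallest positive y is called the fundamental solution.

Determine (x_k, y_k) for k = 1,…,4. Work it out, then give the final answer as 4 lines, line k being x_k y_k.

d=420: √d = [20; 2,40] (ℓ=2, even), read p_1/q_1
i=0: a=20 ⇒ p=20, q=1
i=1: a=2 ⇒ p=41, q=2
fundamental: x₁=41, y₁=2  (since 1681 − 420·4 = 1)
n=2: (41,2)∘(41,2) = (41·41+420·2·2, 41·2+2·41) = (3361,164)
n=3: (3361,164)∘(41,2) = (41·3361+420·2·164, 41·164+2·3361) = (275561,13446)
n=4: (275561,13446)∘(41,2) = (41·275561+420·2·13446, 41·13446+2·275561) = (22592641,1102408)

41 2
3361 164
275561 13446
22592641 1102408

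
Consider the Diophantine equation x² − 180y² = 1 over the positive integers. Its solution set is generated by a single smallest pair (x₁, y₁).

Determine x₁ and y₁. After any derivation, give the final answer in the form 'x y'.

161 12

d=180: √d = [13; 2,2,2,26] (ℓ=4, even), read p_3/q_3
k=0  a_k=13  p_k/q_k = 13/1
k=1  a_k=2  p_k/q_k = 27/2
k=2  a_k=2  p_k/q_k = 67/5
k=3  a_k=2  p_k/q_k = 161/12
→ (161, 12).  Check: 161²=25921, 180·12²=25920, difference 1.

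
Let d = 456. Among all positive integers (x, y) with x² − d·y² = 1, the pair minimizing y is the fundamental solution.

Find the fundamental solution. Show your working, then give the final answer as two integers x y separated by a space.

√456 = [21; 2,1,4,1,2,42, …], period ℓ=6 (even) → k=5
k=0  a_k=21  p_k/q_k = 21/1
…
k=2  a_k=1  p_k/q_k = 64/3
k=3  a_k=4  p_k/q_k = 299/14
k=4  a_k=1  p_k/q_k = 363/17
k=5  a_k=2  p_k/q_k = 1025/48
(x₁, y₁) = (1025, 48);  1025² − 456·48² = 1 ✓

1025 48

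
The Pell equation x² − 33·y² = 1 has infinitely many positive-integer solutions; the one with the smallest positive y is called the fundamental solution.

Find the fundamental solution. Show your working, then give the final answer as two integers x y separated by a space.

23 4

√33 = [5; 1,2,1,10, …], period ℓ=4 (even) → k=3
step 0: (5, 1)  from 5·(1,0) + (0,1)
step 1: (6, 1)  from 1·(5,1) + (1,0)
step 2: (17, 3)  from 2·(6,1) + (5,1)
step 3: (23, 4)  from 1·(17,3) + (6,1)
→ (23, 4).  Check: 23²=529, 33·4²=528, difference 1.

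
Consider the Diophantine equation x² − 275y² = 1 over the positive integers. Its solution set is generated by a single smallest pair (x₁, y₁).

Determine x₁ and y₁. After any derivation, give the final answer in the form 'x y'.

[16; 1,1,2,1,1,32] for √275; ℓ=6 ⇒ convergent index 5
k=0  a_k=16  p_k/q_k = 16/1
k=1  a_k=1  p_k/q_k = 17/1
…
k=3  a_k=2  p_k/q_k = 83/5
k=4  a_k=1  p_k/q_k = 116/7
k=5  a_k=1  p_k/q_k = 199/12
fundamental: x₁=199, y₁=12  (since 39601 − 275·144 = 1)

199 12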